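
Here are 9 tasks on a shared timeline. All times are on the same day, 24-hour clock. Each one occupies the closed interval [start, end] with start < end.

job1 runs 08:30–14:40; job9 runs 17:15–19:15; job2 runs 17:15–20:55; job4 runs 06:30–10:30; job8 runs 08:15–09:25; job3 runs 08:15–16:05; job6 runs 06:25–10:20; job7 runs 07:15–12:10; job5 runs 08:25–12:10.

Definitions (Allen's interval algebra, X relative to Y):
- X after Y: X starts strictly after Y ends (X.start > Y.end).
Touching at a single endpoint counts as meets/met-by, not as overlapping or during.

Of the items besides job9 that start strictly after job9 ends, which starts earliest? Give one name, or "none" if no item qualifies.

none

Target job9 = [17:15, 19:15].
job1 [08:30, 14:40] → before → excluded.
job2 [17:15, 20:55] → started-by → excluded.
job3 [08:15, 16:05] → before → excluded.
job4 [06:30, 10:30] → before → excluded.
job5 [08:25, 12:10] → before → excluded.
job6 [06:25, 10:20] → before → excluded.
job7 [07:15, 12:10] → before → excluded.
job8 [08:15, 09:25] → before → excluded.
No candidates → none.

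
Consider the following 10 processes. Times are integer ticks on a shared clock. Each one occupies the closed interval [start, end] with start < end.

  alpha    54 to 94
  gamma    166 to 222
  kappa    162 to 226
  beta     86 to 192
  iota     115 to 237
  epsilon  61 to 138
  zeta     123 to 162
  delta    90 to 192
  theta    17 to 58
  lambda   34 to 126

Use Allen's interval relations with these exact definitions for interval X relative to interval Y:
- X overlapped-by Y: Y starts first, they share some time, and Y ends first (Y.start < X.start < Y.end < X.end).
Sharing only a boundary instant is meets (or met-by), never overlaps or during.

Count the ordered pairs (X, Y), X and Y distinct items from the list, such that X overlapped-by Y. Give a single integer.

Checking all 90 ordered pairs for relation 'overlapped-by'; matching pairs in alphabetical order:
(alpha, theta): alpha overlapped-by theta ✓
(beta, alpha): beta overlapped-by alpha ✓
(beta, epsilon): beta overlapped-by epsilon ✓
(beta, lambda): beta overlapped-by lambda ✓
(delta, alpha): delta overlapped-by alpha ✓
(delta, epsilon): delta overlapped-by epsilon ✓
(delta, lambda): delta overlapped-by lambda ✓
(epsilon, alpha): epsilon overlapped-by alpha ✓
(epsilon, lambda): epsilon overlapped-by lambda ✓
(gamma, beta): gamma overlapped-by beta ✓
(gamma, delta): gamma overlapped-by delta ✓
(iota, beta): iota overlapped-by beta ✓
(iota, delta): iota overlapped-by delta ✓
(iota, epsilon): iota overlapped-by epsilon ✓
(iota, lambda): iota overlapped-by lambda ✓
(kappa, beta): kappa overlapped-by beta ✓
(kappa, delta): kappa overlapped-by delta ✓
(lambda, theta): lambda overlapped-by theta ✓
(zeta, epsilon): zeta overlapped-by epsilon ✓
(zeta, lambda): zeta overlapped-by lambda ✓
Count: 20.

20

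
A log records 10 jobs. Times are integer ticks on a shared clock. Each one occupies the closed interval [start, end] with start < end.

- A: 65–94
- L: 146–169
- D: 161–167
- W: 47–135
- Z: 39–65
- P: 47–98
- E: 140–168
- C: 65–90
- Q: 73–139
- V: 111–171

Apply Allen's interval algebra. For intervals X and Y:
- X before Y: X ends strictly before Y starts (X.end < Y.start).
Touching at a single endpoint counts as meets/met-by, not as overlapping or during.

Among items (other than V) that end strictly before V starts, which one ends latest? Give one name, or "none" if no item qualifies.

Target V = [111, 171].
A [65, 94] → before → candidate.
C [65, 90] → before → candidate.
D [161, 167] → during → excluded.
E [140, 168] → during → excluded.
L [146, 169] → during → excluded.
P [47, 98] → before → candidate.
Q [73, 139] → overlaps → excluded.
W [47, 135] → overlaps → excluded.
Z [39, 65] → before → candidate.
Among candidates, latest end is 98 → P.

P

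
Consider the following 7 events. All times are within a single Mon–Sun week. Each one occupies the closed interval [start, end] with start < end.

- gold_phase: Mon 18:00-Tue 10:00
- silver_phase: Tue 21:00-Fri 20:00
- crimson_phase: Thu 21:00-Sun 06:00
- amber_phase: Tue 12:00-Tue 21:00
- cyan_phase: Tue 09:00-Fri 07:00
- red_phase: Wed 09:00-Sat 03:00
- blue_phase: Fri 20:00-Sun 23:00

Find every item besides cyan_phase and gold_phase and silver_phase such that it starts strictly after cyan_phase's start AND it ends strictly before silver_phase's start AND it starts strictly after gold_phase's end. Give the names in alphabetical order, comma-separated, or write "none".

Conditions: its start is strictly after cyan_phase's start (X.start > Tue 09:00) AND its end is strictly before silver_phase's start (X.end < Tue 21:00) AND its start is strictly after gold_phase's end (X.start > Tue 10:00).
amber_phase: start Tue 12:00 > Tue 09:00? ✓; end Tue 21:00 < Tue 21:00? ✗; start Tue 12:00 > Tue 10:00? ✓ → no.
blue_phase: start Fri 20:00 > Tue 09:00? ✓; end Sun 23:00 < Tue 21:00? ✗; start Fri 20:00 > Tue 10:00? ✓ → no.
crimson_phase: start Thu 21:00 > Tue 09:00? ✓; end Sun 06:00 < Tue 21:00? ✗; start Thu 21:00 > Tue 10:00? ✓ → no.
red_phase: start Wed 09:00 > Tue 09:00? ✓; end Sat 03:00 < Tue 21:00? ✗; start Wed 09:00 > Tue 10:00? ✓ → no.
Result: none.

none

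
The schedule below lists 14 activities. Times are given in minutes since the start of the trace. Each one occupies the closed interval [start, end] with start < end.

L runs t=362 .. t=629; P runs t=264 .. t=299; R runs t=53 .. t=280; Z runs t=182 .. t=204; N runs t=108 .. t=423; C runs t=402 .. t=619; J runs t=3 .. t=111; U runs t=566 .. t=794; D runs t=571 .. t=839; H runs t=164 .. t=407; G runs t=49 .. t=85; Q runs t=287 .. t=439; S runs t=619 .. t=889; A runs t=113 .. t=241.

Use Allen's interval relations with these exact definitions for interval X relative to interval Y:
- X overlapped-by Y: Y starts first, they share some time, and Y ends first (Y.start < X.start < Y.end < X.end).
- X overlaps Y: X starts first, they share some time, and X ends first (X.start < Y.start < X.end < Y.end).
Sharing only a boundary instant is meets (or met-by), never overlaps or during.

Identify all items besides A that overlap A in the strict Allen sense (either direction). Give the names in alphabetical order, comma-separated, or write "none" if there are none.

Target A = [t=113, t=241].
C [t=402, t=619] → after → no.
D [t=571, t=839] → after → no.
G [t=49, t=85] → before → no.
H [t=164, t=407] → overlapped-by → yes.
J [t=3, t=111] → before → no.
L [t=362, t=629] → after → no.
N [t=108, t=423] → contains → no.
P [t=264, t=299] → after → no.
Q [t=287, t=439] → after → no.
R [t=53, t=280] → contains → no.
S [t=619, t=889] → after → no.
U [t=566, t=794] → after → no.
Z [t=182, t=204] → during → no.
Result: H.

H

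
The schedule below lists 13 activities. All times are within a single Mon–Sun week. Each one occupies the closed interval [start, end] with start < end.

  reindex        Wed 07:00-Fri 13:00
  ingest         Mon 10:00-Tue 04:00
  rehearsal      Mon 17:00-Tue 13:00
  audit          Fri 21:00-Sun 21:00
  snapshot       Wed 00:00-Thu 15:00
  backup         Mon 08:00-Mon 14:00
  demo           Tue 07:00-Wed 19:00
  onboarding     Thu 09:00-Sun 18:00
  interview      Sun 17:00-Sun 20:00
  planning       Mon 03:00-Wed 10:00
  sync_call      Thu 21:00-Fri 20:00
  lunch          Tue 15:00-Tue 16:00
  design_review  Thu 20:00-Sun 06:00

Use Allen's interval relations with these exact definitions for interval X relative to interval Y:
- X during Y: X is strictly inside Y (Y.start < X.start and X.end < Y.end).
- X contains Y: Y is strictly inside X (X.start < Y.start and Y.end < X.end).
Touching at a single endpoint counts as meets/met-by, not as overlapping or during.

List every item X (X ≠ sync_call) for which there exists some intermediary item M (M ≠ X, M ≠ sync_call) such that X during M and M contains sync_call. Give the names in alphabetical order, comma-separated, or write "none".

design_review

Target sync_call = [Thu 21:00, Fri 20:00].
Intermediaries M with M contains sync_call: design_review, onboarding.
Via design_review — items with X during design_review: none.
Via onboarding — items with X during onboarding: design_review.
Union: design_review.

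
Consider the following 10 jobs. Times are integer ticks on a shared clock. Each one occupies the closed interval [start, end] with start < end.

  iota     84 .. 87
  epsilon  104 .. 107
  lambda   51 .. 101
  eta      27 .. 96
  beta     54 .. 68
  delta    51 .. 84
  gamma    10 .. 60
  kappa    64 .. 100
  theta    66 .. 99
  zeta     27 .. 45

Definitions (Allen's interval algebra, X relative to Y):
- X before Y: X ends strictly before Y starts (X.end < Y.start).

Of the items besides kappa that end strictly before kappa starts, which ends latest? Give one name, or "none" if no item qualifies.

gamma

Target kappa = [64, 100].
beta [54, 68] → overlaps → excluded.
delta [51, 84] → overlaps → excluded.
epsilon [104, 107] → after → excluded.
eta [27, 96] → overlaps → excluded.
gamma [10, 60] → before → candidate.
iota [84, 87] → during → excluded.
lambda [51, 101] → contains → excluded.
theta [66, 99] → during → excluded.
zeta [27, 45] → before → candidate.
Among candidates, latest end is 60 → gamma.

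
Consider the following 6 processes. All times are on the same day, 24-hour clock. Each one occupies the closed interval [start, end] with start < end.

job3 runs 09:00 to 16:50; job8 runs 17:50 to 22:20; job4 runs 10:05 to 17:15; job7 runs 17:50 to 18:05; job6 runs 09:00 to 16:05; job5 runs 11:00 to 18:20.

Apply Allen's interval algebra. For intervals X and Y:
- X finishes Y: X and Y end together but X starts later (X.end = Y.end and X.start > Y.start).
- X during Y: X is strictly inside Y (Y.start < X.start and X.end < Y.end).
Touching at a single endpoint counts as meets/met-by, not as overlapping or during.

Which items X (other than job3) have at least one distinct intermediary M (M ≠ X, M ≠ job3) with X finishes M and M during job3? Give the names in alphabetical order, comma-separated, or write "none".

none

Target job3 = [09:00, 16:50].
Intermediaries M with M during job3: none.
Union: none.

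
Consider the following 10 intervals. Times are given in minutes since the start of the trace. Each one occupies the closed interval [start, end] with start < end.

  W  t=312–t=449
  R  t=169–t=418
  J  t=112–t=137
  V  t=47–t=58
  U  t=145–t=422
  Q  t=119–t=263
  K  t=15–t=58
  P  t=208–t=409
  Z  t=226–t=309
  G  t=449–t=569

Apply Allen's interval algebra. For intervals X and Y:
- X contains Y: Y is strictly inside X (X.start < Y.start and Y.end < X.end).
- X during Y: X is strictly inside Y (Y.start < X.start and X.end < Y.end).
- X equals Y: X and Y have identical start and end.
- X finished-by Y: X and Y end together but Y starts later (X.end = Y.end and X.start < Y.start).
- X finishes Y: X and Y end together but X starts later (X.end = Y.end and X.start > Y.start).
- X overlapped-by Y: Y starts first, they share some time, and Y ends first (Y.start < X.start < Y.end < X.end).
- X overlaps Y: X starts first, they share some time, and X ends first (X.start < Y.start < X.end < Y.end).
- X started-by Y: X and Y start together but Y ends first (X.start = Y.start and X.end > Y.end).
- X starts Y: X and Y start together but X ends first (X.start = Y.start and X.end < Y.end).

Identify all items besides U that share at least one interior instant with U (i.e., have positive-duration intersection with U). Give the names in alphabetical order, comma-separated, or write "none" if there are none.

Target U = [t=145, t=422].
G [t=449, t=569] → after → no.
J [t=112, t=137] → before → no.
K [t=15, t=58] → before → no.
P [t=208, t=409] → during → yes.
Q [t=119, t=263] → overlaps → yes.
R [t=169, t=418] → during → yes.
V [t=47, t=58] → before → no.
W [t=312, t=449] → overlapped-by → yes.
Z [t=226, t=309] → during → yes.
Result: P, Q, R, W, Z.

P, Q, R, W, Z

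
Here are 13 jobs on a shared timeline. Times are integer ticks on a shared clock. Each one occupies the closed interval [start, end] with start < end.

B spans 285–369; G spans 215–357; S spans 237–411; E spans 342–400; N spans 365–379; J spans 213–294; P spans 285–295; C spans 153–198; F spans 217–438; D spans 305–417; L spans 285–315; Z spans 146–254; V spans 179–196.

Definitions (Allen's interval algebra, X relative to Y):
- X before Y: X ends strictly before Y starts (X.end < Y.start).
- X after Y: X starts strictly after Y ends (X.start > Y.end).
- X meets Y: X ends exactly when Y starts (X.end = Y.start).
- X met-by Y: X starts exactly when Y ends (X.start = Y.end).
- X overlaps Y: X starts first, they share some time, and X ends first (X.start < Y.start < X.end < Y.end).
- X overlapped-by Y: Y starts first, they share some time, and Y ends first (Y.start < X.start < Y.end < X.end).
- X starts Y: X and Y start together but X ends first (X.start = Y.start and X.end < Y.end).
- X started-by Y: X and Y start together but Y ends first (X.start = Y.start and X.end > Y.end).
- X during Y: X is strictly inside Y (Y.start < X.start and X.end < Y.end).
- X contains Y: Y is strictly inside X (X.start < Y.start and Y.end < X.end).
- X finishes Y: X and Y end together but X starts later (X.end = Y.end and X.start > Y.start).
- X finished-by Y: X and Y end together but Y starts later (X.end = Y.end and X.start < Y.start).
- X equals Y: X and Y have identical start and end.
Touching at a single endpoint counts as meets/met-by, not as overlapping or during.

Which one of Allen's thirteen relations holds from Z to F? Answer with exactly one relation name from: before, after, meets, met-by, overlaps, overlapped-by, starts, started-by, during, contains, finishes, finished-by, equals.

Z = [146, 254]; F = [217, 438].
Compare endpoints: Z.start < F.start, Z.start < F.end, Z.end > F.start, Z.end < F.end.
That pattern is 'overlaps'.

overlaps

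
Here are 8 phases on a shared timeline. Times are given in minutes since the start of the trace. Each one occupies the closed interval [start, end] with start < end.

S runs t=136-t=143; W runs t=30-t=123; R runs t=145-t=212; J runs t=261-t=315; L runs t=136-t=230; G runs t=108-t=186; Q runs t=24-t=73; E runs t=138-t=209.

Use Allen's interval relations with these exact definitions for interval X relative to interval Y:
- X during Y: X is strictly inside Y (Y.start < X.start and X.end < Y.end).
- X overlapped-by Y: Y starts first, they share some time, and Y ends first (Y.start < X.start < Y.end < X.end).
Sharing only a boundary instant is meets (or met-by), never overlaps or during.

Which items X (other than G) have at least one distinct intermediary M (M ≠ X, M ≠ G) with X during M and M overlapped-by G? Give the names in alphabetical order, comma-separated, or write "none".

E, R

Target G = [t=108, t=186].
Intermediaries M with M overlapped-by G: E, L, R.
Via E — items with X during E: none.
Via L — items with X during L: E, R.
Via R — items with X during R: none.
Union: E, R.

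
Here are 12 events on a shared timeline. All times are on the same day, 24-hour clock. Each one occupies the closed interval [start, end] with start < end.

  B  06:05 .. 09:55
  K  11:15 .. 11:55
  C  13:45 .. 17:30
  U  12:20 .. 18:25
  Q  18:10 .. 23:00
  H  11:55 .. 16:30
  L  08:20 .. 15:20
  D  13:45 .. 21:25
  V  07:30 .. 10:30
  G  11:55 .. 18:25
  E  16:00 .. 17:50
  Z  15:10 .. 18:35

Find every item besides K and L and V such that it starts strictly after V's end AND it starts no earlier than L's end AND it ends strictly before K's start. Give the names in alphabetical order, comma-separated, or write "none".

Conditions: its start is strictly after V's end (X.start > 10:30) AND its start is no earlier than L's end (X.start >= 15:20) AND its end is strictly before K's start (X.end < 11:15).
B: start 06:05 > 10:30? ✗; start 06:05 >= 15:20? ✗; end 09:55 < 11:15? ✓ → no.
C: start 13:45 > 10:30? ✓; start 13:45 >= 15:20? ✗; end 17:30 < 11:15? ✗ → no.
D: start 13:45 > 10:30? ✓; start 13:45 >= 15:20? ✗; end 21:25 < 11:15? ✗ → no.
E: start 16:00 > 10:30? ✓; start 16:00 >= 15:20? ✓; end 17:50 < 11:15? ✗ → no.
G: start 11:55 > 10:30? ✓; start 11:55 >= 15:20? ✗; end 18:25 < 11:15? ✗ → no.
H: start 11:55 > 10:30? ✓; start 11:55 >= 15:20? ✗; end 16:30 < 11:15? ✗ → no.
Q: start 18:10 > 10:30? ✓; start 18:10 >= 15:20? ✓; end 23:00 < 11:15? ✗ → no.
U: start 12:20 > 10:30? ✓; start 12:20 >= 15:20? ✗; end 18:25 < 11:15? ✗ → no.
Z: start 15:10 > 10:30? ✓; start 15:10 >= 15:20? ✗; end 18:35 < 11:15? ✗ → no.
Result: none.

none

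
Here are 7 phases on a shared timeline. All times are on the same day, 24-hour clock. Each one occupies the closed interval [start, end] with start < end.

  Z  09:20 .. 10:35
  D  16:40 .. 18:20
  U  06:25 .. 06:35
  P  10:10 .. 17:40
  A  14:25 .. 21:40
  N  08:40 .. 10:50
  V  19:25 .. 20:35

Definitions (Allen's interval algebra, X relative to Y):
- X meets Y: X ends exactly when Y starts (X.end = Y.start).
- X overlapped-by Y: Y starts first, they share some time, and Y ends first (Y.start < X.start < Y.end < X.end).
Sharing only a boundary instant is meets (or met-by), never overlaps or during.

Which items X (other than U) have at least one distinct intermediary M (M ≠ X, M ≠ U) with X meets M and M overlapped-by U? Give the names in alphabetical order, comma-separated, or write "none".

none

Target U = [06:25, 06:35].
Intermediaries M with M overlapped-by U: none.
Union: none.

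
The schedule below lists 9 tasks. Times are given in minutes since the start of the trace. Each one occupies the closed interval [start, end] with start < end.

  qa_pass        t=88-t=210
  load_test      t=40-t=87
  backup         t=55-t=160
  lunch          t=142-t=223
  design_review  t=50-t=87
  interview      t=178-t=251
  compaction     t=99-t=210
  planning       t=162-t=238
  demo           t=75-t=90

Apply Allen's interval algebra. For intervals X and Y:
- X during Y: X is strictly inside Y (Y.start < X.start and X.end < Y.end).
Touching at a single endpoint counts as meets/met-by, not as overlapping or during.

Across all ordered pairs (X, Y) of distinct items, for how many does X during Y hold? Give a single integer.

1

Checking all 72 ordered pairs for relation 'during'; matching pairs in alphabetical order:
(demo, backup): demo during backup ✓
Count: 1.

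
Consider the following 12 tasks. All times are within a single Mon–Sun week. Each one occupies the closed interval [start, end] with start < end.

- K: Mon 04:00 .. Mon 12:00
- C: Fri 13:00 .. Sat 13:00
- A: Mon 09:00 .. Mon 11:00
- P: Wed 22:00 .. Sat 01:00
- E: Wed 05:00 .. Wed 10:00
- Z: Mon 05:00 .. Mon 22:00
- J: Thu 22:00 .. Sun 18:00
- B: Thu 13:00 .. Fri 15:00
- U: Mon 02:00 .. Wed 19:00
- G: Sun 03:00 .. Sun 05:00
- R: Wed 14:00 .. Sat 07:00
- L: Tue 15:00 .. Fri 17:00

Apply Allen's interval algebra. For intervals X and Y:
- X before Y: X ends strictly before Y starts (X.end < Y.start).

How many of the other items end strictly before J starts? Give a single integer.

Target J = [Thu 22:00, Sun 18:00].
A [Mon 09:00, Mon 11:00] → before → counts.
B [Thu 13:00, Fri 15:00] → overlaps → no.
C [Fri 13:00, Sat 13:00] → during → no.
E [Wed 05:00, Wed 10:00] → before → counts.
G [Sun 03:00, Sun 05:00] → during → no.
K [Mon 04:00, Mon 12:00] → before → counts.
L [Tue 15:00, Fri 17:00] → overlaps → no.
P [Wed 22:00, Sat 01:00] → overlaps → no.
R [Wed 14:00, Sat 07:00] → overlaps → no.
U [Mon 02:00, Wed 19:00] → before → counts.
Z [Mon 05:00, Mon 22:00] → before → counts.
Total: 5.

5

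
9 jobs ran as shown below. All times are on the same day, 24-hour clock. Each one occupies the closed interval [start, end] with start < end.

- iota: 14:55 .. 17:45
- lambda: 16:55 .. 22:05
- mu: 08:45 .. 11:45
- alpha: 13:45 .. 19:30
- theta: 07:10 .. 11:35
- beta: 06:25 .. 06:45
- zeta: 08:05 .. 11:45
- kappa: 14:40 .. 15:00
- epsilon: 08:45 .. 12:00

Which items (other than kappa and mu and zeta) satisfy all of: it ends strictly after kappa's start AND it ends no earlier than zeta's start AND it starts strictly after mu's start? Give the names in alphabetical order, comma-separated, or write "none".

alpha, iota, lambda

Conditions: its end is strictly after kappa's start (X.end > 14:40) AND its end is no earlier than zeta's start (X.end >= 08:05) AND its start is strictly after mu's start (X.start > 08:45).
alpha: end 19:30 > 14:40? ✓; end 19:30 >= 08:05? ✓; start 13:45 > 08:45? ✓ → yes.
beta: end 06:45 > 14:40? ✗; end 06:45 >= 08:05? ✗; start 06:25 > 08:45? ✗ → no.
epsilon: end 12:00 > 14:40? ✗; end 12:00 >= 08:05? ✓; start 08:45 > 08:45? ✗ → no.
iota: end 17:45 > 14:40? ✓; end 17:45 >= 08:05? ✓; start 14:55 > 08:45? ✓ → yes.
lambda: end 22:05 > 14:40? ✓; end 22:05 >= 08:05? ✓; start 16:55 > 08:45? ✓ → yes.
theta: end 11:35 > 14:40? ✗; end 11:35 >= 08:05? ✓; start 07:10 > 08:45? ✗ → no.
Result: alpha, iota, lambda.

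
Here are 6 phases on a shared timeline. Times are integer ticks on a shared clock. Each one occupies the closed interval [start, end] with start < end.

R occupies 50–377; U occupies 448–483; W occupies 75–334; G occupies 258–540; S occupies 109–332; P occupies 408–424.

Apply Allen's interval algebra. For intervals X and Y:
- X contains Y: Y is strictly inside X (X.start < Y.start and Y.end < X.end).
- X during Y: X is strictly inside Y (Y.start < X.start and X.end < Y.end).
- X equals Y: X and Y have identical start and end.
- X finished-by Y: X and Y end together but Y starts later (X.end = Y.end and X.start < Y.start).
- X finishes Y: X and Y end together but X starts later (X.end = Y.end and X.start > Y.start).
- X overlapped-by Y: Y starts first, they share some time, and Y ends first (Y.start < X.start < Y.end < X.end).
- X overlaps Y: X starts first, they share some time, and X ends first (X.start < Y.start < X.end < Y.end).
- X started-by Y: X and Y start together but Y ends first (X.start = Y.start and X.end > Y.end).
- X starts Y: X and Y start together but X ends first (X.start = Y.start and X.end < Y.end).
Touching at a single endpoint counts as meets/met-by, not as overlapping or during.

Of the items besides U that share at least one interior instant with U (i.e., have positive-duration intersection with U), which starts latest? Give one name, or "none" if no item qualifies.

Target U = [448, 483].
G [258, 540] → contains → candidate.
P [408, 424] → before → excluded.
R [50, 377] → before → excluded.
S [109, 332] → before → excluded.
W [75, 334] → before → excluded.
Among candidates, latest start is 258 → G.

G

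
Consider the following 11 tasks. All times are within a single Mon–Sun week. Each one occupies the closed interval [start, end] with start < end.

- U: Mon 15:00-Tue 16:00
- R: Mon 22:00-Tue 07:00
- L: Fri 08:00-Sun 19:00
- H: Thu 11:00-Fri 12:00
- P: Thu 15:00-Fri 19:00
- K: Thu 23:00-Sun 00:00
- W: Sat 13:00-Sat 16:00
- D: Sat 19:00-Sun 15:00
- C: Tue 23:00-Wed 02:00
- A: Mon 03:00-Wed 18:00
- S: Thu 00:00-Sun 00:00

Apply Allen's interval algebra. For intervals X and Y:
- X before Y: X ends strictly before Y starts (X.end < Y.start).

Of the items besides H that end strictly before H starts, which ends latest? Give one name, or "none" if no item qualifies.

A

Target H = [Thu 11:00, Fri 12:00].
A [Mon 03:00, Wed 18:00] → before → candidate.
C [Tue 23:00, Wed 02:00] → before → candidate.
D [Sat 19:00, Sun 15:00] → after → excluded.
K [Thu 23:00, Sun 00:00] → overlapped-by → excluded.
L [Fri 08:00, Sun 19:00] → overlapped-by → excluded.
P [Thu 15:00, Fri 19:00] → overlapped-by → excluded.
R [Mon 22:00, Tue 07:00] → before → candidate.
S [Thu 00:00, Sun 00:00] → contains → excluded.
U [Mon 15:00, Tue 16:00] → before → candidate.
W [Sat 13:00, Sat 16:00] → after → excluded.
Among candidates, latest end is Wed 18:00 → A.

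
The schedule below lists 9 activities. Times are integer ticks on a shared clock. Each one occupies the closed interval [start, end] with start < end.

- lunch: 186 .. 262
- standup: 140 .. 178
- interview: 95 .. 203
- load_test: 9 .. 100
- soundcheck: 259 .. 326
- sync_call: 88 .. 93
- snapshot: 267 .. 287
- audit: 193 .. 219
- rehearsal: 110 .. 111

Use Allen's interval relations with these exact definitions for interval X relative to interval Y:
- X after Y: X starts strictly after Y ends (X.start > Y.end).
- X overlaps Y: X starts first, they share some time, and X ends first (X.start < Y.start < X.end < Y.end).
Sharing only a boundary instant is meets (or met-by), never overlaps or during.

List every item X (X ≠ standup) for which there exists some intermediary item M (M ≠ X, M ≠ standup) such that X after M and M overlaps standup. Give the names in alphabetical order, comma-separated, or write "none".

Target standup = [140, 178].
Intermediaries M with M overlaps standup: none.
Union: none.

none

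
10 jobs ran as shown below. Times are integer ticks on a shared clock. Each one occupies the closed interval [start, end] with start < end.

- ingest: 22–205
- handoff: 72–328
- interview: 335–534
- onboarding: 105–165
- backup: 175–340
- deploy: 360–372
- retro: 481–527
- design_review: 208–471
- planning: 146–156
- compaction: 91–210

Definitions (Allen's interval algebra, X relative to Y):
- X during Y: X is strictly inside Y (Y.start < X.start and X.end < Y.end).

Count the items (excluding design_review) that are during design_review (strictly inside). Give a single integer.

Target design_review = [208, 471].
backup [175, 340] → overlaps → no.
compaction [91, 210] → overlaps → no.
deploy [360, 372] → during → counts.
handoff [72, 328] → overlaps → no.
ingest [22, 205] → before → no.
interview [335, 534] → overlapped-by → no.
onboarding [105, 165] → before → no.
planning [146, 156] → before → no.
retro [481, 527] → after → no.
Total: 1.

1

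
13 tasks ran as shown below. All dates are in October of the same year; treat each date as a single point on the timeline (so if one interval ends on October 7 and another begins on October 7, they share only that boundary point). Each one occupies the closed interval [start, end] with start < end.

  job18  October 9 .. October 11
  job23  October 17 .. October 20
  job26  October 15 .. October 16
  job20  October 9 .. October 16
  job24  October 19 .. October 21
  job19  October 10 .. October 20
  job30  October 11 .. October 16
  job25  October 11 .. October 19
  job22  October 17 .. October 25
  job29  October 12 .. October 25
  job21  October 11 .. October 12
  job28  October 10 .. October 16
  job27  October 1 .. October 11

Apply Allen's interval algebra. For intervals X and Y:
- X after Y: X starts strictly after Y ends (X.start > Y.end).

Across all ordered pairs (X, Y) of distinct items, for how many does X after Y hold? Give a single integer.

26

Checking all 156 ordered pairs for relation 'after'; matching pairs in alphabetical order:
(job22, job18): job22 after job18 ✓
(job22, job20): job22 after job20 ✓
(job22, job21): job22 after job21 ✓
(job22, job26): job22 after job26 ✓
(job22, job27): job22 after job27 ✓
(job22, job28): job22 after job28 ✓
(job22, job30): job22 after job30 ✓
(job23, job18): job23 after job18 ✓
(job23, job20): job23 after job20 ✓
(job23, job21): job23 after job21 ✓
(job23, job26): job23 after job26 ✓
(job23, job27): job23 after job27 ✓
(job23, job28): job23 after job28 ✓
(job23, job30): job23 after job30 ✓
(job24, job18): job24 after job18 ✓
(job24, job20): job24 after job20 ✓
(job24, job21): job24 after job21 ✓
(job24, job26): job24 after job26 ✓
(job24, job27): job24 after job27 ✓
(job24, job28): job24 after job28 ✓
(job24, job30): job24 after job30 ✓
(job26, job18): job26 after job18 ✓
(job26, job21): job26 after job21 ✓
(job26, job27): job26 after job27 ✓
... plus 2 further pairs not listed.
Count: 26.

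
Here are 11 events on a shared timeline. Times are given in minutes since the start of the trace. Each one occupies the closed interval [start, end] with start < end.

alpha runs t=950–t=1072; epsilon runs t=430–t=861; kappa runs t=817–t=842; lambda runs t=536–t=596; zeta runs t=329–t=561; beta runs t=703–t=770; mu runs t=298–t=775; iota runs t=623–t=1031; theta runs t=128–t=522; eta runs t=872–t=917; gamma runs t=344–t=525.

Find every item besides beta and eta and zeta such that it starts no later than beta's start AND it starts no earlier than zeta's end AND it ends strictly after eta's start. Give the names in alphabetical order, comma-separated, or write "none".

iota

Conditions: its start is no later than beta's start (X.start <= t=703) AND its start is no earlier than zeta's end (X.start >= t=561) AND its end is strictly after eta's start (X.end > t=872).
alpha: start t=950 <= t=703? ✗; start t=950 >= t=561? ✓; end t=1072 > t=872? ✓ → no.
epsilon: start t=430 <= t=703? ✓; start t=430 >= t=561? ✗; end t=861 > t=872? ✗ → no.
gamma: start t=344 <= t=703? ✓; start t=344 >= t=561? ✗; end t=525 > t=872? ✗ → no.
iota: start t=623 <= t=703? ✓; start t=623 >= t=561? ✓; end t=1031 > t=872? ✓ → yes.
kappa: start t=817 <= t=703? ✗; start t=817 >= t=561? ✓; end t=842 > t=872? ✗ → no.
lambda: start t=536 <= t=703? ✓; start t=536 >= t=561? ✗; end t=596 > t=872? ✗ → no.
mu: start t=298 <= t=703? ✓; start t=298 >= t=561? ✗; end t=775 > t=872? ✗ → no.
theta: start t=128 <= t=703? ✓; start t=128 >= t=561? ✗; end t=522 > t=872? ✗ → no.
Result: iota.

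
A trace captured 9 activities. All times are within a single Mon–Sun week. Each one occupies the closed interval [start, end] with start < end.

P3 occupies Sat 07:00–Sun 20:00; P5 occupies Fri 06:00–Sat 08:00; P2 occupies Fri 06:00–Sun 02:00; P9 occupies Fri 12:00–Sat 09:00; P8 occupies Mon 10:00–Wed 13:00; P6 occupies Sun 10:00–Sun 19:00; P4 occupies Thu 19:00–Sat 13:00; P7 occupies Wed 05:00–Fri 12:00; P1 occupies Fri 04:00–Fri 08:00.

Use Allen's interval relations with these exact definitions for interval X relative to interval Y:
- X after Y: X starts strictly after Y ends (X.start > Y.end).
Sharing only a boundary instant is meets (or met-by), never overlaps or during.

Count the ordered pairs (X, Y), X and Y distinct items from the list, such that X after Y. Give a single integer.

Checking all 72 ordered pairs for relation 'after'; matching pairs in alphabetical order:
(P1, P8): P1 after P8 ✓
(P2, P8): P2 after P8 ✓
(P3, P1): P3 after P1 ✓
(P3, P7): P3 after P7 ✓
(P3, P8): P3 after P8 ✓
(P4, P8): P4 after P8 ✓
(P5, P8): P5 after P8 ✓
(P6, P1): P6 after P1 ✓
(P6, P2): P6 after P2 ✓
(P6, P4): P6 after P4 ✓
(P6, P5): P6 after P5 ✓
(P6, P7): P6 after P7 ✓
(P6, P8): P6 after P8 ✓
(P6, P9): P6 after P9 ✓
(P9, P1): P9 after P1 ✓
(P9, P8): P9 after P8 ✓
Count: 16.

16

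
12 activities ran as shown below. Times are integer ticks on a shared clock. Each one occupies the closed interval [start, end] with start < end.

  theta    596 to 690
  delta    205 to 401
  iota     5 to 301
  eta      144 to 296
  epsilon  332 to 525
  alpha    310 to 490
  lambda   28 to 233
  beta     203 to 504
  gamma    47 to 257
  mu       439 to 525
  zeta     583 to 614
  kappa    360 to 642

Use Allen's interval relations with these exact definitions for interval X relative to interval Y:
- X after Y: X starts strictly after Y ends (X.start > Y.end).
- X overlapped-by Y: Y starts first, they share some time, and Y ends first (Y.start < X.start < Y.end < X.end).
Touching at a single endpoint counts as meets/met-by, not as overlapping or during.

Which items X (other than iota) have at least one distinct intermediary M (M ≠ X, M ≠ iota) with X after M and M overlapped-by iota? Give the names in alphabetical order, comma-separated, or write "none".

mu, theta, zeta

Target iota = [5, 301].
Intermediaries M with M overlapped-by iota: beta, delta.
Via beta — items with X after beta: theta, zeta.
Via delta — items with X after delta: mu, theta, zeta.
Union: mu, theta, zeta.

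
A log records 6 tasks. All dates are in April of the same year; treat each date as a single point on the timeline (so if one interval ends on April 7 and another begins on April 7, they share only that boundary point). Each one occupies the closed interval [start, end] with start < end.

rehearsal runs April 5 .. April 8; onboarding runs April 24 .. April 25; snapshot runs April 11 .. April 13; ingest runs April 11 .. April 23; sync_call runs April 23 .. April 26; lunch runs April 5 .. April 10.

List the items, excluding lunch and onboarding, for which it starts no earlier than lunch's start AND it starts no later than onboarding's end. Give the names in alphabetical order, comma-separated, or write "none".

ingest, rehearsal, snapshot, sync_call

Conditions: its start is no earlier than lunch's start (X.start >= April 5) AND its start is no later than onboarding's end (X.start <= April 25).
ingest: start April 11 >= April 5? ✓; start April 11 <= April 25? ✓ → yes.
rehearsal: start April 5 >= April 5? ✓; start April 5 <= April 25? ✓ → yes.
snapshot: start April 11 >= April 5? ✓; start April 11 <= April 25? ✓ → yes.
sync_call: start April 23 >= April 5? ✓; start April 23 <= April 25? ✓ → yes.
Result: ingest, rehearsal, snapshot, sync_call.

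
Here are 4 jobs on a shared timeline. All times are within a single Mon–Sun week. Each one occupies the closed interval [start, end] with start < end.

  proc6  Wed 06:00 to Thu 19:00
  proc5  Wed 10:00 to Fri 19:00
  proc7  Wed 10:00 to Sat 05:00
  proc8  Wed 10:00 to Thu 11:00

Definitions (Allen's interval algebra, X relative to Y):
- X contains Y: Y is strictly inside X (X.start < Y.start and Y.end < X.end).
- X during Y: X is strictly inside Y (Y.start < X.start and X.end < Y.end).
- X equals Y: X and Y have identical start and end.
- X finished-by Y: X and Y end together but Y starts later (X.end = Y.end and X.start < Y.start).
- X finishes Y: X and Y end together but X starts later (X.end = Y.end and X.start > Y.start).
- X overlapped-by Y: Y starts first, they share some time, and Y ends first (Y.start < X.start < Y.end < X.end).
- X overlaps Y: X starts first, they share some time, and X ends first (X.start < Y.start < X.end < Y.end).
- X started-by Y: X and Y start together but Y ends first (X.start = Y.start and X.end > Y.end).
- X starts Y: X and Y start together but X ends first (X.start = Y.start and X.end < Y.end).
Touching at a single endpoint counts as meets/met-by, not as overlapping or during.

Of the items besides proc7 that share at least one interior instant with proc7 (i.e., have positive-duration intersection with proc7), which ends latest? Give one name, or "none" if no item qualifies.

Target proc7 = [Wed 10:00, Sat 05:00].
proc5 [Wed 10:00, Fri 19:00] → starts → candidate.
proc6 [Wed 06:00, Thu 19:00] → overlaps → candidate.
proc8 [Wed 10:00, Thu 11:00] → starts → candidate.
Among candidates, latest end is Fri 19:00 → proc5.

proc5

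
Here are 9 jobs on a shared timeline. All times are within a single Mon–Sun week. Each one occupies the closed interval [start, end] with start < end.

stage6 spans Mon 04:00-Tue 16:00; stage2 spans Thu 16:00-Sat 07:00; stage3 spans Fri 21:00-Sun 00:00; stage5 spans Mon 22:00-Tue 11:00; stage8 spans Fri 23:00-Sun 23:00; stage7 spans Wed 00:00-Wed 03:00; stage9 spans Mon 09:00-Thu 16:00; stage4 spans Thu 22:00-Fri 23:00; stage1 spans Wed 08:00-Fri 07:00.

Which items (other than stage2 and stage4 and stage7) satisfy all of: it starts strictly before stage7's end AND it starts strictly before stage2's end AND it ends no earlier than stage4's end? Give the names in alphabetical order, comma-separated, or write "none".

Conditions: its start is strictly before stage7's end (X.start < Wed 03:00) AND its start is strictly before stage2's end (X.start < Sat 07:00) AND its end is no earlier than stage4's end (X.end >= Fri 23:00).
stage1: start Wed 08:00 < Wed 03:00? ✗; start Wed 08:00 < Sat 07:00? ✓; end Fri 07:00 >= Fri 23:00? ✗ → no.
stage3: start Fri 21:00 < Wed 03:00? ✗; start Fri 21:00 < Sat 07:00? ✓; end Sun 00:00 >= Fri 23:00? ✓ → no.
stage5: start Mon 22:00 < Wed 03:00? ✓; start Mon 22:00 < Sat 07:00? ✓; end Tue 11:00 >= Fri 23:00? ✗ → no.
stage6: start Mon 04:00 < Wed 03:00? ✓; start Mon 04:00 < Sat 07:00? ✓; end Tue 16:00 >= Fri 23:00? ✗ → no.
stage8: start Fri 23:00 < Wed 03:00? ✗; start Fri 23:00 < Sat 07:00? ✓; end Sun 23:00 >= Fri 23:00? ✓ → no.
stage9: start Mon 09:00 < Wed 03:00? ✓; start Mon 09:00 < Sat 07:00? ✓; end Thu 16:00 >= Fri 23:00? ✗ → no.
Result: none.

none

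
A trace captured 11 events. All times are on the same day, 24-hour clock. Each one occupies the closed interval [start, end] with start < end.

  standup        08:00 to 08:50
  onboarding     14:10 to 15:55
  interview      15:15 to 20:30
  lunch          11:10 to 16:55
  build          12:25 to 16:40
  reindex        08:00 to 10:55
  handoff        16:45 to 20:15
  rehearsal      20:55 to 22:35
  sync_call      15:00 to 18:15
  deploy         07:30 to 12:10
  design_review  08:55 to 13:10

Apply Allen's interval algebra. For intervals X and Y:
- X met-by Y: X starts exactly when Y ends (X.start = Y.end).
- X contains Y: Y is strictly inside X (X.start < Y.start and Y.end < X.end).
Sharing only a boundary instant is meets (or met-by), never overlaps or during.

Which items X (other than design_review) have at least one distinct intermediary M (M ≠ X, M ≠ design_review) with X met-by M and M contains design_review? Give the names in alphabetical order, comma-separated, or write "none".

Target design_review = [08:55, 13:10].
Intermediaries M with M contains design_review: none.
Union: none.

none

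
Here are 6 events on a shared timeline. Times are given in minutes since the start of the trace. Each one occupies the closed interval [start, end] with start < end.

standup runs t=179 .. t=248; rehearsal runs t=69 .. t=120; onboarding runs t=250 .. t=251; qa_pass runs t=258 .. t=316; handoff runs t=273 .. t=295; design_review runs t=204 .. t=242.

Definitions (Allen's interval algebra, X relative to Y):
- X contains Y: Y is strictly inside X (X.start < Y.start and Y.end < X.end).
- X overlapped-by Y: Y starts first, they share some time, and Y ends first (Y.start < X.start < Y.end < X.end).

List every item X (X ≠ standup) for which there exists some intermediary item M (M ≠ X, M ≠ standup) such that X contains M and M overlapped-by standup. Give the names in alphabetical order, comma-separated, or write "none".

none

Target standup = [t=179, t=248].
Intermediaries M with M overlapped-by standup: none.
Union: none.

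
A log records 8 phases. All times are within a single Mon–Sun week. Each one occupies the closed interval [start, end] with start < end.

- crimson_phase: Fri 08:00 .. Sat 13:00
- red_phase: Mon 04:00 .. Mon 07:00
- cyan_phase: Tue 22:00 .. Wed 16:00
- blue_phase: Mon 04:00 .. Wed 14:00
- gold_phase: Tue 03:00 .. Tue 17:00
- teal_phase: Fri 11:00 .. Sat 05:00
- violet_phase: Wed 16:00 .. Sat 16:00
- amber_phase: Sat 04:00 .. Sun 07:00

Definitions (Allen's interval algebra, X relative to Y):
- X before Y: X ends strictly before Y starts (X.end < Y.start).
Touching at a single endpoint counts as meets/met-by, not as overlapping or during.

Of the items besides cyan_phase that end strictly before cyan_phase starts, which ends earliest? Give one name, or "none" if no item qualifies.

Target cyan_phase = [Tue 22:00, Wed 16:00].
amber_phase [Sat 04:00, Sun 07:00] → after → excluded.
blue_phase [Mon 04:00, Wed 14:00] → overlaps → excluded.
crimson_phase [Fri 08:00, Sat 13:00] → after → excluded.
gold_phase [Tue 03:00, Tue 17:00] → before → candidate.
red_phase [Mon 04:00, Mon 07:00] → before → candidate.
teal_phase [Fri 11:00, Sat 05:00] → after → excluded.
violet_phase [Wed 16:00, Sat 16:00] → met-by → excluded.
Among candidates, earliest end is Mon 07:00 → red_phase.

red_phase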